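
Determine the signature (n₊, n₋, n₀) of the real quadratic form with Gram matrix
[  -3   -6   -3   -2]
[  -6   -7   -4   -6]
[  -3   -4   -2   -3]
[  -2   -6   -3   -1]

Answer: (2, 2, 0)

Derivation:
step 0: pivot -3 → sign −
step 1: pivot 5 → sign +
step 2: pivot 1/5 → sign +
step 3: pivot -2/3 → sign −
signature = (2, 2, 0)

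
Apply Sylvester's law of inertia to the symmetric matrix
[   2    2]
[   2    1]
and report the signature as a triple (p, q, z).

Answer: (1, 1, 0)

Derivation:
step 0: pivot 2 → sign +
step 1: pivot -1 → sign −
signature = (1, 1, 0)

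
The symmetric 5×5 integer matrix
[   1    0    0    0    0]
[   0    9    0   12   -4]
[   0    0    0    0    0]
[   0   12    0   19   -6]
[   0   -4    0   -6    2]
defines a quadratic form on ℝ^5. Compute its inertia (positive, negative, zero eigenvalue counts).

step 0: pivot 1 → sign +
step 1: pivot 9 → sign +
step 2: pivot 3 → sign +
step 3: pivot 2/27 → sign +
step 4: row/col 4 already zero → sign 0
signature = (4, 0, 1)

Answer: (4, 0, 1)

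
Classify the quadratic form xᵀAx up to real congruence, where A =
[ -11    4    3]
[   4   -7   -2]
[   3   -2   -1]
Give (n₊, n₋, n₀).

step 0: pivot -11 → sign −
step 1: pivot -61/11 → sign −
step 2: pivot -2/61 → sign −
signature = (0, 3, 0)

Answer: (0, 3, 0)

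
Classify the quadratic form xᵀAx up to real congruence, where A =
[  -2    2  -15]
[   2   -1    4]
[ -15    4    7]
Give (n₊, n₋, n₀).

step 0: pivot -2 → sign −
step 1: pivot 1 → sign +
step 2: pivot -3/2 → sign −
signature = (1, 2, 0)

Answer: (1, 2, 0)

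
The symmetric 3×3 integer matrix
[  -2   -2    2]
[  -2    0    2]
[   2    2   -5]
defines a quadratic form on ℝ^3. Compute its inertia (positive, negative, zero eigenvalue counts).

Answer: (1, 2, 0)

Derivation:
step 0: pivot -2 → sign −
step 1: pivot 2 → sign +
step 2: pivot -3 → sign −
signature = (1, 2, 0)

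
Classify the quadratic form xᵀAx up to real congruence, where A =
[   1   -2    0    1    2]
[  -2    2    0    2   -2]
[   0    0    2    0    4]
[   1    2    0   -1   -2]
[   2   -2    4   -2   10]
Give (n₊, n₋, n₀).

Answer: (3, 1, 1)

Derivation:
step 0: pivot 1 → sign +
step 1: pivot -2 → sign −
step 2: pivot 2 → sign +
step 3: pivot 6 → sign +
step 4: row/col 4 already zero → sign 0
signature = (3, 1, 1)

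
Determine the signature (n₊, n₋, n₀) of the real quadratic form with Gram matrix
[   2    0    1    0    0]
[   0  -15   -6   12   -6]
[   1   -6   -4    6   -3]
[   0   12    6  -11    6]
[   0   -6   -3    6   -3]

step 0: pivot 2 → sign +
step 1: pivot -15 → sign −
step 2: pivot -21/10 → sign −
step 3: pivot -5/7 → sign −
step 4: pivot 3/5 → sign +
signature = (2, 3, 0)

Answer: (2, 3, 0)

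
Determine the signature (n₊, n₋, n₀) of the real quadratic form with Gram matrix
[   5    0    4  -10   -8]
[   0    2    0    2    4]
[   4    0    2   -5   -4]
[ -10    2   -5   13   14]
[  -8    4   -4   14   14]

Answer: (2, 3, 0)

Derivation:
step 0: pivot 5 → sign +
step 1: pivot 2 → sign +
step 2: pivot -6/5 → sign −
step 3: pivot -3/2 → sign −
step 4: pivot -2 → sign −
signature = (2, 3, 0)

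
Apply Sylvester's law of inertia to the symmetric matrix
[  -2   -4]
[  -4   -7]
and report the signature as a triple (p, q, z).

Answer: (1, 1, 0)

Derivation:
step 0: pivot -2 → sign −
step 1: pivot 1 → sign +
signature = (1, 1, 0)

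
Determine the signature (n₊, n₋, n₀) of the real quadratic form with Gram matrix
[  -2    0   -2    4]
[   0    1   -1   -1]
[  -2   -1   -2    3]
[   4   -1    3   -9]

Answer: (2, 2, 0)

Derivation:
step 0: pivot -2 → sign −
step 1: pivot 1 → sign +
step 2: pivot -1 → sign −
step 3: pivot 2 → sign +
signature = (2, 2, 0)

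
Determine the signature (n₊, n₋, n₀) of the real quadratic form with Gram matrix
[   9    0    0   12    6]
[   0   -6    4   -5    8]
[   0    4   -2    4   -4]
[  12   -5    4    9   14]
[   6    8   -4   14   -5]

step 0: pivot 9 → sign +
step 1: pivot -6 → sign −
step 2: pivot 2/3 → sign +
step 3: pivot -7/2 → sign −
step 4: pivot 1/7 → sign +
signature = (3, 2, 0)

Answer: (3, 2, 0)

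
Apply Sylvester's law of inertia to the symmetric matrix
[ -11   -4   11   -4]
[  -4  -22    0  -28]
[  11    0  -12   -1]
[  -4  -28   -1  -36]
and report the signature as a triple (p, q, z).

step 0: pivot -11 → sign −
step 1: pivot -226/11 → sign −
step 2: pivot -25/113 → sign −
step 3: pivot -3/25 → sign −
signature = (0, 4, 0)

Answer: (0, 4, 0)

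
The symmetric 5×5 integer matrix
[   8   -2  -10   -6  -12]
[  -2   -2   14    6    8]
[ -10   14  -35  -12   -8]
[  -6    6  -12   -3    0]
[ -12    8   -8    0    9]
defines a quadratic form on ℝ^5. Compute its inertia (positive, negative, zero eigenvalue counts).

Answer: (4, 1, 0)

Derivation:
step 0: pivot 8 → sign +
step 1: pivot -5/2 → sign −
step 2: pivot 27/5 → sign +
step 3: pivot 1/3 → sign +
step 4: pivot 1 → sign +
signature = (4, 1, 0)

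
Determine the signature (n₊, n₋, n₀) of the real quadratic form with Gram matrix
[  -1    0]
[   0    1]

step 0: pivot -1 → sign −
step 1: pivot 1 → sign +
signature = (1, 1, 0)

Answer: (1, 1, 0)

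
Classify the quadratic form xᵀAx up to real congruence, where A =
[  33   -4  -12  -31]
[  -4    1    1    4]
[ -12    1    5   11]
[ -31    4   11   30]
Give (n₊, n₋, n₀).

step 0: pivot 33 → sign +
step 1: pivot 17/33 → sign +
step 2: pivot 4/17 → sign +
step 3: pivot 3/4 → sign +
signature = (4, 0, 0)

Answer: (4, 0, 0)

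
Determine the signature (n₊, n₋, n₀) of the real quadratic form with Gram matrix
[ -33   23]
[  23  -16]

Answer: (1, 1, 0)

Derivation:
step 0: pivot -33 → sign −
step 1: pivot 1/33 → sign +
signature = (1, 1, 0)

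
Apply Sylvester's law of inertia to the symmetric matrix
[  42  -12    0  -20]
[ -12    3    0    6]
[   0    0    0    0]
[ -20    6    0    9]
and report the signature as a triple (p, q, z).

step 0: pivot 42 → sign +
step 1: pivot -3/7 → sign −
step 2: pivot -1/3 → sign −
step 3: row/col 3 already zero → sign 0
signature = (1, 2, 1)

Answer: (1, 2, 1)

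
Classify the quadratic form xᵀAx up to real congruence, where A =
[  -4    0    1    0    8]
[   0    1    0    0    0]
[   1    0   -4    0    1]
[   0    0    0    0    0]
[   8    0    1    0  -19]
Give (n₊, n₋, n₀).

step 0: pivot -4 → sign −
step 1: pivot 1 → sign +
step 2: pivot -15/4 → sign −
step 3: pivot -3/5 → sign −
step 4: row/col 4 already zero → sign 0
signature = (1, 3, 1)

Answer: (1, 3, 1)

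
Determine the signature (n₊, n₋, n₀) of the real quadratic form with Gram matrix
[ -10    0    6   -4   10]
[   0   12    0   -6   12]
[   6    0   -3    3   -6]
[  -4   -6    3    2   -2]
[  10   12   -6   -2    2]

Answer: (2, 1, 2)

Derivation:
step 0: pivot -10 → sign −
step 1: pivot 12 → sign +
step 2: pivot 3/5 → sign +
step 3: row/col 3 already zero → sign 0
step 4: row/col 4 already zero → sign 0
signature = (2, 1, 2)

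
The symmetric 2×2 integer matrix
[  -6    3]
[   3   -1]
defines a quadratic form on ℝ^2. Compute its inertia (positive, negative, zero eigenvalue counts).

Answer: (1, 1, 0)

Derivation:
step 0: pivot -6 → sign −
step 1: pivot 1/2 → sign +
signature = (1, 1, 0)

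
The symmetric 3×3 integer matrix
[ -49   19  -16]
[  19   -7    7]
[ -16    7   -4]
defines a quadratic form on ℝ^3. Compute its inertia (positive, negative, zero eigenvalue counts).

step 0: pivot -49 → sign −
step 1: pivot 18/49 → sign +
step 2: pivot -1/2 → sign −
signature = (1, 2, 0)

Answer: (1, 2, 0)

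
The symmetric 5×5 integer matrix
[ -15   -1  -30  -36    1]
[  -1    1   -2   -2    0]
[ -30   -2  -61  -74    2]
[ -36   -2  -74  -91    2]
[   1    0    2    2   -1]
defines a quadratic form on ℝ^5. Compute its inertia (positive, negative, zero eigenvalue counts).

Answer: (1, 4, 0)

Derivation:
step 0: pivot -15 → sign −
step 1: pivot 16/15 → sign +
step 2: pivot -1 → sign −
step 3: pivot -3/4 → sign −
step 4: pivot -3/4 → sign −
signature = (1, 4, 0)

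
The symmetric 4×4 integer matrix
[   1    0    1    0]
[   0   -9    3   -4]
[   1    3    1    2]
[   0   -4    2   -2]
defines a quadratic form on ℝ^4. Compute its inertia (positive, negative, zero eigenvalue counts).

step 0: pivot 1 → sign +
step 1: pivot -9 → sign −
step 2: pivot 1 → sign +
step 3: pivot -2/3 → sign −
signature = (2, 2, 0)

Answer: (2, 2, 0)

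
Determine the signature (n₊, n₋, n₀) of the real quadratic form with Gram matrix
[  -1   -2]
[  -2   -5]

Answer: (0, 2, 0)

Derivation:
step 0: pivot -1 → sign −
step 1: pivot -1 → sign −
signature = (0, 2, 0)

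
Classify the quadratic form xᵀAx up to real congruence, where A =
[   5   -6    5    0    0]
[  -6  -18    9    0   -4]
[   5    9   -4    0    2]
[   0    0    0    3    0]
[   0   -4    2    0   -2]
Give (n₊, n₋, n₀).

Answer: (3, 2, 0)

Derivation:
step 0: pivot 5 → sign +
step 1: pivot -126/5 → sign −
step 2: pivot -1/14 → sign −
step 3: pivot 3 → sign +
step 4: pivot 2/3 → sign +
signature = (3, 2, 0)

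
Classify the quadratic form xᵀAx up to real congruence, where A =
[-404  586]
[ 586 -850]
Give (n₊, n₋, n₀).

step 0: pivot -404 → sign −
step 1: pivot -1/101 → sign −
signature = (0, 2, 0)

Answer: (0, 2, 0)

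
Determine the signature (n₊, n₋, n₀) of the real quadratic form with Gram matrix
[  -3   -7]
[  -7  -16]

step 0: pivot -3 → sign −
step 1: pivot 1/3 → sign +
signature = (1, 1, 0)

Answer: (1, 1, 0)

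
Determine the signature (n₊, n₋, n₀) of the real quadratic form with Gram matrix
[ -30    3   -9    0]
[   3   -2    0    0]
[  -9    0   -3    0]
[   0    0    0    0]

Answer: (1, 2, 1)

Derivation:
step 0: pivot -30 → sign −
step 1: pivot -17/10 → sign −
step 2: pivot 3/17 → sign +
step 3: row/col 3 already zero → sign 0
signature = (1, 2, 1)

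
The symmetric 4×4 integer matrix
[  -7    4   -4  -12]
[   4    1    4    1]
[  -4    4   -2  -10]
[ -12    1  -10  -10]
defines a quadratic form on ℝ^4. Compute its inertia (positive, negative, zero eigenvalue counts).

Answer: (2, 2, 0)

Derivation:
step 0: pivot -7 → sign −
step 1: pivot 23/7 → sign +
step 2: pivot -14/23 → sign −
step 3: pivot 1/7 → sign +
signature = (2, 2, 0)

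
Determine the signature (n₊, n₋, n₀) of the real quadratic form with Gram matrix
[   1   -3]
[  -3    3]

Answer: (1, 1, 0)

Derivation:
step 0: pivot 1 → sign +
step 1: pivot -6 → sign −
signature = (1, 1, 0)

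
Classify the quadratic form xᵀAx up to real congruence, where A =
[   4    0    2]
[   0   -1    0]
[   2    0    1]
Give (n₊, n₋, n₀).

Answer: (1, 1, 1)

Derivation:
step 0: pivot 4 → sign +
step 1: pivot -1 → sign −
step 2: row/col 2 already zero → sign 0
signature = (1, 1, 1)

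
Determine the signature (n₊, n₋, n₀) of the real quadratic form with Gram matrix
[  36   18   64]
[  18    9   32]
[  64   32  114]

step 0: pivot 36 → sign +
step 1: pivot 2/9 → sign +
step 2: row/col 2 already zero → sign 0
signature = (2, 0, 1)

Answer: (2, 0, 1)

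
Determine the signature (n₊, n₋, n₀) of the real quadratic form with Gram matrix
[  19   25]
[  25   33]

step 0: pivot 19 → sign +
step 1: pivot 2/19 → sign +
signature = (2, 0, 0)

Answer: (2, 0, 0)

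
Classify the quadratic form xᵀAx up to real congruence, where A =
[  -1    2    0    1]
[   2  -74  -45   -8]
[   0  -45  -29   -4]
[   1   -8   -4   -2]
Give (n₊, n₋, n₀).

Answer: (0, 4, 0)

Derivation:
step 0: pivot -1 → sign −
step 1: pivot -70 → sign −
step 2: pivot -1/14 → sign −
step 3: pivot -1/5 → sign −
signature = (0, 4, 0)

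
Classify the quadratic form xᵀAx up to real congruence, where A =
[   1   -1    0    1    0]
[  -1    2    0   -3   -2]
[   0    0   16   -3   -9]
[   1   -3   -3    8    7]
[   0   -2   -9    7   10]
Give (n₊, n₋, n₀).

Answer: (5, 0, 0)

Derivation:
step 0: pivot 1 → sign +
step 1: pivot 1 → sign +
step 2: pivot 16 → sign +
step 3: pivot 39/16 → sign +
step 4: pivot 3/13 → sign +
signature = (5, 0, 0)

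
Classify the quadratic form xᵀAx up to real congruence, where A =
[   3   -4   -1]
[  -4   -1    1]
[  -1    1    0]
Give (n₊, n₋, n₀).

Answer: (1, 2, 0)

Derivation:
step 0: pivot 3 → sign +
step 1: pivot -19/3 → sign −
step 2: pivot -6/19 → sign −
signature = (1, 2, 0)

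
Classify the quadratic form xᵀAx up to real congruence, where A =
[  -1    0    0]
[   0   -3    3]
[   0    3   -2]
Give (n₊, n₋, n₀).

step 0: pivot -1 → sign −
step 1: pivot -3 → sign −
step 2: pivot 1 → sign +
signature = (1, 2, 0)

Answer: (1, 2, 0)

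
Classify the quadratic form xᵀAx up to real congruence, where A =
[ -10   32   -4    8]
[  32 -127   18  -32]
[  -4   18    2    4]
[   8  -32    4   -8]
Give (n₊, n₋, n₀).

step 0: pivot -10 → sign −
step 1: pivot -123/5 → sign −
step 2: pivot 578/123 → sign +
step 3: row/col 3 already zero → sign 0
signature = (1, 2, 1)

Answer: (1, 2, 1)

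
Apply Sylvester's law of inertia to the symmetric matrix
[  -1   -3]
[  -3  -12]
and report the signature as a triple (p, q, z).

step 0: pivot -1 → sign −
step 1: pivot -3 → sign −
signature = (0, 2, 0)

Answer: (0, 2, 0)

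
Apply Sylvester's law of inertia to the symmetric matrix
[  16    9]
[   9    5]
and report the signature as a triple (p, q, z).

Answer: (1, 1, 0)

Derivation:
step 0: pivot 16 → sign +
step 1: pivot -1/16 → sign −
signature = (1, 1, 0)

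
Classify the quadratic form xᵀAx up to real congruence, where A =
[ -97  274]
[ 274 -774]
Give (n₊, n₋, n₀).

step 0: pivot -97 → sign −
step 1: pivot -2/97 → sign −
signature = (0, 2, 0)

Answer: (0, 2, 0)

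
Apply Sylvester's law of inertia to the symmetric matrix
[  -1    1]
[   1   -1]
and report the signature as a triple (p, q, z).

step 0: pivot -1 → sign −
step 1: row/col 1 already zero → sign 0
signature = (0, 1, 1)

Answer: (0, 1, 1)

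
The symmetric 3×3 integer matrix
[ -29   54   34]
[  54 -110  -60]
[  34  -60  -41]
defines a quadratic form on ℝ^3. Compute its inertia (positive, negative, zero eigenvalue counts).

step 0: pivot -29 → sign −
step 1: pivot -274/29 → sign −
step 2: pivot 3/137 → sign +
signature = (1, 2, 0)

Answer: (1, 2, 0)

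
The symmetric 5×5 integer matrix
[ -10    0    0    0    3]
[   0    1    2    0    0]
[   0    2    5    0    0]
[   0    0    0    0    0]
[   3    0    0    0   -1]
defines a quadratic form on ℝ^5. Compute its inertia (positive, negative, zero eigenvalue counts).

step 0: pivot -10 → sign −
step 1: pivot 1 → sign +
step 2: pivot 1 → sign +
step 3: pivot -1/10 → sign −
step 4: row/col 4 already zero → sign 0
signature = (2, 2, 1)

Answer: (2, 2, 1)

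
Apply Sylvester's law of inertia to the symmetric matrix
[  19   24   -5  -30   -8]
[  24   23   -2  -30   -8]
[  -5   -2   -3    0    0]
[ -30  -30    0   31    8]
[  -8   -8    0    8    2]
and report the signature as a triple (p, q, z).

step 0: pivot 19 → sign +
step 1: pivot -139/19 → sign −
step 2: pivot -246/139 → sign −
step 3: pivot -79/41 → sign −
step 4: pivot -2/79 → sign −
signature = (1, 4, 0)

Answer: (1, 4, 0)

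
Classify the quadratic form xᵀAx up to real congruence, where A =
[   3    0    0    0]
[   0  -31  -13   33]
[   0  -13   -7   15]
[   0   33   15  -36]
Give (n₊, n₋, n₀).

step 0: pivot 3 → sign +
step 1: pivot -31 → sign −
step 2: pivot -48/31 → sign −
step 3: row/col 3 already zero → sign 0
signature = (1, 2, 1)

Answer: (1, 2, 1)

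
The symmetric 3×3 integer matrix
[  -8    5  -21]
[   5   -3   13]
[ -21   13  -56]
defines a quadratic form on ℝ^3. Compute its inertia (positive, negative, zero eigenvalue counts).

Answer: (1, 2, 0)

Derivation:
step 0: pivot -8 → sign −
step 1: pivot 1/8 → sign +
step 2: pivot -1 → sign −
signature = (1, 2, 0)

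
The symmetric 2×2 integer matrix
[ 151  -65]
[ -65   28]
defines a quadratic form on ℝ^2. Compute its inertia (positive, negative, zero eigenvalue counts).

step 0: pivot 151 → sign +
step 1: pivot 3/151 → sign +
signature = (2, 0, 0)

Answer: (2, 0, 0)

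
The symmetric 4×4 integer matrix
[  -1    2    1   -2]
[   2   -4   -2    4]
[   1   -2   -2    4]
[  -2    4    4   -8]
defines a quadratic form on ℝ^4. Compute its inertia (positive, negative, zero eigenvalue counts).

step 0: pivot -1 → sign −
step 1: pivot -1 → sign −
step 2: row/col 2 already zero → sign 0
step 3: row/col 3 already zero → sign 0
signature = (0, 2, 2)

Answer: (0, 2, 2)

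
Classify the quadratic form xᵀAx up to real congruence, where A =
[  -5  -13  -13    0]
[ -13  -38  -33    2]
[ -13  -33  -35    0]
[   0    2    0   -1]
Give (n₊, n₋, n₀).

step 0: pivot -5 → sign −
step 1: pivot -21/5 → sign −
step 2: pivot -22/21 → sign −
step 3: pivot 1/11 → sign +
signature = (1, 3, 0)

Answer: (1, 3, 0)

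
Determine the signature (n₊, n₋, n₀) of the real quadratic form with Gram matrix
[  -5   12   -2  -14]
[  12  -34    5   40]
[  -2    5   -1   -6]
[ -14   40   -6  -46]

step 0: pivot -5 → sign −
step 1: pivot -26/5 → sign −
step 2: pivot -5/26 → sign −
step 3: pivot 6/5 → sign +
signature = (1, 3, 0)

Answer: (1, 3, 0)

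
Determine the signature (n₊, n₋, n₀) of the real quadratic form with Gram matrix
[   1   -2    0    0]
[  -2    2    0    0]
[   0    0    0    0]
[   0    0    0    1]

step 0: pivot 1 → sign +
step 1: pivot -2 → sign −
step 2: pivot 1 → sign +
step 3: row/col 3 already zero → sign 0
signature = (2, 1, 1)

Answer: (2, 1, 1)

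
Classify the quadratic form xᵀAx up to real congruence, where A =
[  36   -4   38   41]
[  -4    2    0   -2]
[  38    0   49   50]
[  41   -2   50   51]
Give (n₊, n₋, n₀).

Answer: (3, 1, 0)

Derivation:
step 0: pivot 36 → sign +
step 1: pivot 14/9 → sign +
step 2: pivot -18/7 → sign −
step 3: pivot 1/8 → sign +
signature = (3, 1, 0)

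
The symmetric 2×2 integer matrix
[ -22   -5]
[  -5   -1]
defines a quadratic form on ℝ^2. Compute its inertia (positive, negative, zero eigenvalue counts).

Answer: (1, 1, 0)

Derivation:
step 0: pivot -22 → sign −
step 1: pivot 3/22 → sign +
signature = (1, 1, 0)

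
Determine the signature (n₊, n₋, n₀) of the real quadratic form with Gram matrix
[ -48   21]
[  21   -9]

Answer: (1, 1, 0)

Derivation:
step 0: pivot -48 → sign −
step 1: pivot 3/16 → sign +
signature = (1, 1, 0)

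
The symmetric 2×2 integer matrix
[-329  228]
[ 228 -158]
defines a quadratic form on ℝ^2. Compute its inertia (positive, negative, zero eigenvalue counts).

Answer: (1, 1, 0)

Derivation:
step 0: pivot -329 → sign −
step 1: pivot 2/329 → sign +
signature = (1, 1, 0)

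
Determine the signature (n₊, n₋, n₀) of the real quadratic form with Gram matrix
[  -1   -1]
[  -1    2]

Answer: (1, 1, 0)

Derivation:
step 0: pivot -1 → sign −
step 1: pivot 3 → sign +
signature = (1, 1, 0)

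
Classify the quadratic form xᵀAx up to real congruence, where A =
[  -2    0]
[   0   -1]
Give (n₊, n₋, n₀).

step 0: pivot -2 → sign −
step 1: pivot -1 → sign −
signature = (0, 2, 0)

Answer: (0, 2, 0)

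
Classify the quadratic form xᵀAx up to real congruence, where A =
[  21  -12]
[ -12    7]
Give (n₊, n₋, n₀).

Answer: (2, 0, 0)

Derivation:
step 0: pivot 21 → sign +
step 1: pivot 1/7 → sign +
signature = (2, 0, 0)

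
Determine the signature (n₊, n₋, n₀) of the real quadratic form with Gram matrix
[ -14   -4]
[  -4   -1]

Answer: (1, 1, 0)

Derivation:
step 0: pivot -14 → sign −
step 1: pivot 1/7 → sign +
signature = (1, 1, 0)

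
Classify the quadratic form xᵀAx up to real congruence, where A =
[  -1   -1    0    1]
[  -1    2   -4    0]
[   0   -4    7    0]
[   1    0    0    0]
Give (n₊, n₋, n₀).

step 0: pivot -1 → sign −
step 1: pivot 3 → sign +
step 2: pivot 5/3 → sign +
step 3: pivot -2/5 → sign −
signature = (2, 2, 0)

Answer: (2, 2, 0)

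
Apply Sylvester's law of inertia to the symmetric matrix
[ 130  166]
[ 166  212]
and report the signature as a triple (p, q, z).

Answer: (2, 0, 0)

Derivation:
step 0: pivot 130 → sign +
step 1: pivot 2/65 → sign +
signature = (2, 0, 0)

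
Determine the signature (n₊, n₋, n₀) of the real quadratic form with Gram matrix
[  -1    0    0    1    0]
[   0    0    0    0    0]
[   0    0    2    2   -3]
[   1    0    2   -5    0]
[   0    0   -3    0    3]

step 0: pivot -1 → sign −
step 1: pivot 2 → sign +
step 2: pivot -6 → sign −
step 3: row/col 3 already zero → sign 0
step 4: row/col 4 already zero → sign 0
signature = (1, 2, 2)

Answer: (1, 2, 2)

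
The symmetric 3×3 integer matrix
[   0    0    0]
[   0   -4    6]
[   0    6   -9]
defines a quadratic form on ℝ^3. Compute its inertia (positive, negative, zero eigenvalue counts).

Answer: (0, 1, 2)

Derivation:
step 0: pivot -4 → sign −
step 1: row/col 1 already zero → sign 0
step 2: row/col 2 already zero → sign 0
signature = (0, 1, 2)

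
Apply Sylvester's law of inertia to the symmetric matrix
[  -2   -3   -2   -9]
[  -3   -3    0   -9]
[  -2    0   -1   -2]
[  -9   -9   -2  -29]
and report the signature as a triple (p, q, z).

Answer: (1, 3, 0)

Derivation:
step 0: pivot -2 → sign −
step 1: pivot 3/2 → sign +
step 2: pivot -5 → sign −
step 3: pivot -6/5 → sign −
signature = (1, 3, 0)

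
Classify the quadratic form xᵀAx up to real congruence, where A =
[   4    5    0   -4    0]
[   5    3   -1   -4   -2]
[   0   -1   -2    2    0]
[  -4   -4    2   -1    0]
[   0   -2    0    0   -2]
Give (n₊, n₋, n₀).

step 0: pivot 4 → sign +
step 1: pivot -13/4 → sign −
step 2: pivot -22/13 → sign −
step 3: pivot -3 → sign −
step 4: pivot -6/11 → sign −
signature = (1, 4, 0)

Answer: (1, 4, 0)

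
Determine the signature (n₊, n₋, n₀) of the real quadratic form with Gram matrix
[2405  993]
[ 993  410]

Answer: (2, 0, 0)

Derivation:
step 0: pivot 2405 → sign +
step 1: pivot 1/2405 → sign +
signature = (2, 0, 0)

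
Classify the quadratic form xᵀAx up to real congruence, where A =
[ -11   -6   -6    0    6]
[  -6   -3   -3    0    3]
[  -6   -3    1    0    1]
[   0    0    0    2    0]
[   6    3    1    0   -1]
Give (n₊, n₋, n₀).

Answer: (4, 1, 0)

Derivation:
step 0: pivot -11 → sign −
step 1: pivot 3/11 → sign +
step 2: pivot 4 → sign +
step 3: pivot 2 → sign +
step 4: pivot 1 → sign +
signature = (4, 1, 0)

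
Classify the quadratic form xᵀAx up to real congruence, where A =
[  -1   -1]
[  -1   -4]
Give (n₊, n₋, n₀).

step 0: pivot -1 → sign −
step 1: pivot -3 → sign −
signature = (0, 2, 0)

Answer: (0, 2, 0)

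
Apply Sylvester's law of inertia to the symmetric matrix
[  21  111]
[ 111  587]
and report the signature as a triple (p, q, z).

Answer: (2, 0, 0)

Derivation:
step 0: pivot 21 → sign +
step 1: pivot 2/7 → sign +
signature = (2, 0, 0)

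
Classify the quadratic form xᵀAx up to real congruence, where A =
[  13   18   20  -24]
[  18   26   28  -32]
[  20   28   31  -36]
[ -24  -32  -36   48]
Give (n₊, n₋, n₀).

Answer: (3, 0, 1)

Derivation:
step 0: pivot 13 → sign +
step 1: pivot 14/13 → sign +
step 2: pivot 1/7 → sign +
step 3: row/col 3 already zero → sign 0
signature = (3, 0, 1)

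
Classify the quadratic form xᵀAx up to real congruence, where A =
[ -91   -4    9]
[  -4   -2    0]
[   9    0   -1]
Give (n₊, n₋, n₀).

Answer: (0, 3, 0)

Derivation:
step 0: pivot -91 → sign −
step 1: pivot -166/91 → sign −
step 2: pivot -2/83 → sign −
signature = (0, 3, 0)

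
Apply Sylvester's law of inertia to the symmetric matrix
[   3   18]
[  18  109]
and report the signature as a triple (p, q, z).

step 0: pivot 3 → sign +
step 1: pivot 1 → sign +
signature = (2, 0, 0)

Answer: (2, 0, 0)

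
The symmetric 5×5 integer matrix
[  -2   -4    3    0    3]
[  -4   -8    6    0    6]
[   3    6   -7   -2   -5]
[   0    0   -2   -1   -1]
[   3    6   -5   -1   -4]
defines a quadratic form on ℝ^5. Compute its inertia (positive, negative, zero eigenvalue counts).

Answer: (1, 2, 2)

Derivation:
step 0: pivot -2 → sign −
step 1: pivot -5/2 → sign −
step 2: pivot 3/5 → sign +
step 3: row/col 3 already zero → sign 0
step 4: row/col 4 already zero → sign 0
signature = (1, 2, 2)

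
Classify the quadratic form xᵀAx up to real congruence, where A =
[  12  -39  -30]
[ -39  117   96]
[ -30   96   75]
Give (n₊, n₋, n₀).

Answer: (2, 1, 0)

Derivation:
step 0: pivot 12 → sign +
step 1: pivot -39/4 → sign −
step 2: pivot 3/13 → sign +
signature = (2, 1, 0)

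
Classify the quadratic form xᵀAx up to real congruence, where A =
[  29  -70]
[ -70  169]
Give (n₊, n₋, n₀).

Answer: (2, 0, 0)

Derivation:
step 0: pivot 29 → sign +
step 1: pivot 1/29 → sign +
signature = (2, 0, 0)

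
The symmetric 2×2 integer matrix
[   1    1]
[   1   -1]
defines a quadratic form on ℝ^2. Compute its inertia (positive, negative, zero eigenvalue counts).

step 0: pivot 1 → sign +
step 1: pivot -2 → sign −
signature = (1, 1, 0)

Answer: (1, 1, 0)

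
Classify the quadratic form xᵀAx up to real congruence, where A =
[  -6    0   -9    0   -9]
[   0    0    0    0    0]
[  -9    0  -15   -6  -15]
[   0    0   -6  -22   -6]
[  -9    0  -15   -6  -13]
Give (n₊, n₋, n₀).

step 0: pivot -6 → sign −
step 1: pivot -3/2 → sign −
step 2: pivot 2 → sign +
step 3: pivot 2 → sign +
step 4: row/col 4 already zero → sign 0
signature = (2, 2, 1)

Answer: (2, 2, 1)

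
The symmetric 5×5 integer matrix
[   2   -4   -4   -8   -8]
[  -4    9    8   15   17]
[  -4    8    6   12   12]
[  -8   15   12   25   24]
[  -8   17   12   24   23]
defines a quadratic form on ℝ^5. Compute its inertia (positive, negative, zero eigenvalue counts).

step 0: pivot 2 → sign +
step 1: pivot 1 → sign +
step 2: pivot -2 → sign −
step 3: pivot -2 → sign −
step 4: pivot 1/2 → sign +
signature = (3, 2, 0)

Answer: (3, 2, 0)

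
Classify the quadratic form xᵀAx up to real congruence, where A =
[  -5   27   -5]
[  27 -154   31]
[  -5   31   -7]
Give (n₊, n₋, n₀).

step 0: pivot -5 → sign −
step 1: pivot -41/5 → sign −
step 2: pivot -2/41 → sign −
signature = (0, 3, 0)

Answer: (0, 3, 0)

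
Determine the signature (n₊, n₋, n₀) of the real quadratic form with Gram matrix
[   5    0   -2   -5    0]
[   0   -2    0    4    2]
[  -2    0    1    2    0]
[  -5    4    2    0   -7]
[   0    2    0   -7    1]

step 0: pivot 5 → sign +
step 1: pivot -2 → sign −
step 2: pivot 1/5 → sign +
step 3: pivot 3 → sign +
step 4: row/col 4 already zero → sign 0
signature = (3, 1, 1)

Answer: (3, 1, 1)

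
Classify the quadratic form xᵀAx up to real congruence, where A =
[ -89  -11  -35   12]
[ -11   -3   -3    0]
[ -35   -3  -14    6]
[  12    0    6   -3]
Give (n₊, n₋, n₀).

step 0: pivot -89 → sign −
step 1: pivot -146/89 → sign −
step 2: pivot 61/73 → sign +
step 3: pivot -3/61 → sign −
signature = (1, 3, 0)

Answer: (1, 3, 0)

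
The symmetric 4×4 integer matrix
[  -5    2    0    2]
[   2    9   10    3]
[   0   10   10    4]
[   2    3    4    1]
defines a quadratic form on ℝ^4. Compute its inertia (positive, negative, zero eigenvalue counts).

step 0: pivot -5 → sign −
step 1: pivot 49/5 → sign +
step 2: pivot -10/49 → sign −
step 3: pivot 2/5 → sign +
signature = (2, 2, 0)

Answer: (2, 2, 0)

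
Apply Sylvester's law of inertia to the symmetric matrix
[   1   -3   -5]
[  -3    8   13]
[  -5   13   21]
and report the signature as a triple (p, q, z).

Answer: (1, 1, 1)

Derivation:
step 0: pivot 1 → sign +
step 1: pivot -1 → sign −
step 2: row/col 2 already zero → sign 0
signature = (1, 1, 1)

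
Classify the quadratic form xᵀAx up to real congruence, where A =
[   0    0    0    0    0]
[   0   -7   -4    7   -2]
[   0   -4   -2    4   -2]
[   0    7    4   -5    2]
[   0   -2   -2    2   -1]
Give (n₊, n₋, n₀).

Answer: (2, 2, 1)

Derivation:
step 0: pivot -7 → sign −
step 1: pivot 2/7 → sign +
step 2: pivot 2 → sign +
step 3: pivot -3 → sign −
step 4: row/col 4 already zero → sign 0
signature = (2, 2, 1)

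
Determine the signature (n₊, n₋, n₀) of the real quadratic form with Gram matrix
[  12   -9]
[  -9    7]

step 0: pivot 12 → sign +
step 1: pivot 1/4 → sign +
signature = (2, 0, 0)

Answer: (2, 0, 0)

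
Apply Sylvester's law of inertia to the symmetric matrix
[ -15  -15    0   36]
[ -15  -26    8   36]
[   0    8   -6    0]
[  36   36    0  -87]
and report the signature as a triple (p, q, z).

Answer: (0, 4, 0)

Derivation:
step 0: pivot -15 → sign −
step 1: pivot -11 → sign −
step 2: pivot -2/11 → sign −
step 3: pivot -3/5 → sign −
signature = (0, 4, 0)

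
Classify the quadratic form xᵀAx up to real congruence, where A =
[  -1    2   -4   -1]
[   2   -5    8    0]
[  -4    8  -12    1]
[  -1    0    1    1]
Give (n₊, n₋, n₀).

step 0: pivot -1 → sign −
step 1: pivot -1 → sign −
step 2: pivot 4 → sign +
step 3: pivot -1/4 → sign −
signature = (1, 3, 0)

Answer: (1, 3, 0)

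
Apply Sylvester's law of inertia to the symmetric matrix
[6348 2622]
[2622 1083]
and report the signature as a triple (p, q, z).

step 0: pivot 6348 → sign +
step 1: row/col 1 already zero → sign 0
signature = (1, 0, 1)

Answer: (1, 0, 1)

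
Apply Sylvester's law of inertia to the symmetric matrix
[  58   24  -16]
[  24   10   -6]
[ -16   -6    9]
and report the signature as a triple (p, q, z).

step 0: pivot 58 → sign +
step 1: pivot 2/29 → sign +
step 2: pivot -1 → sign −
signature = (2, 1, 0)

Answer: (2, 1, 0)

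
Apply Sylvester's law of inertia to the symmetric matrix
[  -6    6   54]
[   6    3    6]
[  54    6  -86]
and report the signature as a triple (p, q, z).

Answer: (1, 1, 1)

Derivation:
step 0: pivot -6 → sign −
step 1: pivot 9 → sign +
step 2: row/col 2 already zero → sign 0
signature = (1, 1, 1)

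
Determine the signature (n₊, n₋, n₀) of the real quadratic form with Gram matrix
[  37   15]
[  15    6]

step 0: pivot 37 → sign +
step 1: pivot -3/37 → sign −
signature = (1, 1, 0)

Answer: (1, 1, 0)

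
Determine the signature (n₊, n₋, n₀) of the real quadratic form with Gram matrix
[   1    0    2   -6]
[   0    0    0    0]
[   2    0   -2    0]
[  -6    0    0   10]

Answer: (1, 2, 1)

Derivation:
step 0: pivot 1 → sign +
step 1: pivot -6 → sign −
step 2: pivot -2 → sign −
step 3: row/col 3 already zero → sign 0
signature = (1, 2, 1)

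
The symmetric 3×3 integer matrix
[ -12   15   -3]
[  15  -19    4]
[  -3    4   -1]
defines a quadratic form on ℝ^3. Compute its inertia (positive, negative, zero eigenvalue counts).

step 0: pivot -12 → sign −
step 1: pivot -1/4 → sign −
step 2: row/col 2 already zero → sign 0
signature = (0, 2, 1)

Answer: (0, 2, 1)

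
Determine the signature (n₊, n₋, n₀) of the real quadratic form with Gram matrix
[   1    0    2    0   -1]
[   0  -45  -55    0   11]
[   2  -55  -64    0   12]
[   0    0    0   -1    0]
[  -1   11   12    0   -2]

Answer: (2, 3, 0)

Derivation:
step 0: pivot 1 → sign +
step 1: pivot -45 → sign −
step 2: pivot -7/9 → sign −
step 3: pivot -1 → sign −
step 4: pivot 3/35 → sign +
signature = (2, 3, 0)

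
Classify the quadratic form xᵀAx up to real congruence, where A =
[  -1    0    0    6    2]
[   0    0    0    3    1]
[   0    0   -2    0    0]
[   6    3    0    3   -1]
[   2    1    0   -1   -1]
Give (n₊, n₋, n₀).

Answer: (1, 3, 1)

Derivation:
step 0: pivot -1 → sign −
step 1: pivot -2 → sign −
step 2: pivot 39 → sign +
step 3: pivot -3/13 → sign −
step 4: row/col 4 already zero → sign 0
signature = (1, 3, 1)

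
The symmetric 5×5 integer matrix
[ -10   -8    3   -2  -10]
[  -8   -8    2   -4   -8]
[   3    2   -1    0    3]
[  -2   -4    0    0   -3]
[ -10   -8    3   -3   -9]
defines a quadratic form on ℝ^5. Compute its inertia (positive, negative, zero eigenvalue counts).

step 0: pivot -10 → sign −
step 1: pivot -8/5 → sign −
step 2: pivot 4 → sign +
step 3: pivot 3/4 → sign +
step 4: row/col 4 already zero → sign 0
signature = (2, 2, 1)

Answer: (2, 2, 1)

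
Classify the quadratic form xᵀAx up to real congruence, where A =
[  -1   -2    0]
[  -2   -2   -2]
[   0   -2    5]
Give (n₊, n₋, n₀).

Answer: (2, 1, 0)

Derivation:
step 0: pivot -1 → sign −
step 1: pivot 2 → sign +
step 2: pivot 3 → sign +
signature = (2, 1, 0)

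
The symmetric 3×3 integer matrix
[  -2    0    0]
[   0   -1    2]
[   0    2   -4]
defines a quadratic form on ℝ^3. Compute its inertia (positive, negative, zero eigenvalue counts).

step 0: pivot -2 → sign −
step 1: pivot -1 → sign −
step 2: row/col 2 already zero → sign 0
signature = (0, 2, 1)

Answer: (0, 2, 1)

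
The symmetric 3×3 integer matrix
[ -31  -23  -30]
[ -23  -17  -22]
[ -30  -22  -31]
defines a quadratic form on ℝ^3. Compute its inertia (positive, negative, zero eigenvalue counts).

step 0: pivot -31 → sign −
step 1: pivot 2/31 → sign +
step 2: pivot -3 → sign −
signature = (1, 2, 0)

Answer: (1, 2, 0)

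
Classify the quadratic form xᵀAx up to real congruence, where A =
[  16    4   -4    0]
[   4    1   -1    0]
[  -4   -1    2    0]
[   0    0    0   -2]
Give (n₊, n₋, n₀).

step 0: pivot 16 → sign +
step 1: pivot 1 → sign +
step 2: pivot -2 → sign −
step 3: row/col 3 already zero → sign 0
signature = (2, 1, 1)

Answer: (2, 1, 1)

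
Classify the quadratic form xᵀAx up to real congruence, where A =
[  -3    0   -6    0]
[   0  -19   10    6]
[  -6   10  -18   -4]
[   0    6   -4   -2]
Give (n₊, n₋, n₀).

Answer: (1, 3, 0)

Derivation:
step 0: pivot -3 → sign −
step 1: pivot -19 → sign −
step 2: pivot -14/19 → sign −
step 3: pivot 6/7 → sign +
signature = (1, 3, 0)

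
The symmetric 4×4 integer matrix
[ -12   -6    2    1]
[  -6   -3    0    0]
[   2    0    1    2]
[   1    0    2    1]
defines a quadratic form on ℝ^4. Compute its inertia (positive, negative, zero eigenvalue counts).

step 0: pivot -12 → sign −
step 1: pivot 4/3 → sign +
step 2: pivot -3/4 → sign −
step 3: pivot -3/4 → sign −
signature = (1, 3, 0)

Answer: (1, 3, 0)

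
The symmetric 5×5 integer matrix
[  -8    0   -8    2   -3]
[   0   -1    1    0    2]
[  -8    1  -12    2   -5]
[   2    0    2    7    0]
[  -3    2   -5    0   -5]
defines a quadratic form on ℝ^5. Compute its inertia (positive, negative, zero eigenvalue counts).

step 0: pivot -8 → sign −
step 1: pivot -1 → sign −
step 2: pivot -3 → sign −
step 3: pivot 15/2 → sign +
step 4: pivot 1/20 → sign +
signature = (2, 3, 0)

Answer: (2, 3, 0)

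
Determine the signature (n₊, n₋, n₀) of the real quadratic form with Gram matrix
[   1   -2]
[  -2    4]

step 0: pivot 1 → sign +
step 1: row/col 1 already zero → sign 0
signature = (1, 0, 1)

Answer: (1, 0, 1)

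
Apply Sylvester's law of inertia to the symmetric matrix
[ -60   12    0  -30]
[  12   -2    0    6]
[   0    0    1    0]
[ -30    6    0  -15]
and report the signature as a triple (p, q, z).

Answer: (2, 1, 1)

Derivation:
step 0: pivot -60 → sign −
step 1: pivot 2/5 → sign +
step 2: pivot 1 → sign +
step 3: row/col 3 already zero → sign 0
signature = (2, 1, 1)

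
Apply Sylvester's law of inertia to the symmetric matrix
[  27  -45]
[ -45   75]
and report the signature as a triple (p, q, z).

Answer: (1, 0, 1)

Derivation:
step 0: pivot 27 → sign +
step 1: row/col 1 already zero → sign 0
signature = (1, 0, 1)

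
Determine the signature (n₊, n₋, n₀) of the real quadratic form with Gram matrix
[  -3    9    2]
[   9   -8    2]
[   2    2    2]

Answer: (1, 2, 0)

Derivation:
step 0: pivot -3 → sign −
step 1: pivot 19 → sign +
step 2: pivot -2/57 → sign −
signature = (1, 2, 0)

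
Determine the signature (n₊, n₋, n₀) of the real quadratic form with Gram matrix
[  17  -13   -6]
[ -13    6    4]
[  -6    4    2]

step 0: pivot 17 → sign +
step 1: pivot -67/17 → sign −
step 2: pivot -2/67 → sign −
signature = (1, 2, 0)

Answer: (1, 2, 0)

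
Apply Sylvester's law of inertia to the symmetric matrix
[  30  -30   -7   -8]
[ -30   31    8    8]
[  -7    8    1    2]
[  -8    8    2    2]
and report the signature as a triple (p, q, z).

Answer: (2, 2, 0)

Derivation:
step 0: pivot 30 → sign +
step 1: pivot 1 → sign +
step 2: pivot -49/30 → sign −
step 3: pivot -6/49 → sign −
signature = (2, 2, 0)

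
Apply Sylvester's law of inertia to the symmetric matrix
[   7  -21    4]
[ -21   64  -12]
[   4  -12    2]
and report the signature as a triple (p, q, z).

Answer: (2, 1, 0)

Derivation:
step 0: pivot 7 → sign +
step 1: pivot 1 → sign +
step 2: pivot -2/7 → sign −
signature = (2, 1, 0)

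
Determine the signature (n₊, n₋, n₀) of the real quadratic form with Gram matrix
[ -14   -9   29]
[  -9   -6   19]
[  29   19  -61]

step 0: pivot -14 → sign −
step 1: pivot -3/14 → sign −
step 2: pivot -1/3 → sign −
signature = (0, 3, 0)

Answer: (0, 3, 0)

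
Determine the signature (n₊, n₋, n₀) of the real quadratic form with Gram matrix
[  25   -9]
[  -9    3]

Answer: (1, 1, 0)

Derivation:
step 0: pivot 25 → sign +
step 1: pivot -6/25 → sign −
signature = (1, 1, 0)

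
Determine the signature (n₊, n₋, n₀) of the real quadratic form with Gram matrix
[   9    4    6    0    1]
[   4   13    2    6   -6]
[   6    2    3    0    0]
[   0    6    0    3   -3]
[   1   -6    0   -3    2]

step 0: pivot 9 → sign +
step 1: pivot 101/9 → sign +
step 2: pivot -105/101 → sign −
step 3: pivot -3/35 → sign −
step 4: pivot -2/3 → sign −
signature = (2, 3, 0)

Answer: (2, 3, 0)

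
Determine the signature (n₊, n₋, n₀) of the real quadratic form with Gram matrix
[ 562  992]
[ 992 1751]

Answer: (1, 1, 0)

Derivation:
step 0: pivot 562 → sign +
step 1: pivot -1/281 → sign −
signature = (1, 1, 0)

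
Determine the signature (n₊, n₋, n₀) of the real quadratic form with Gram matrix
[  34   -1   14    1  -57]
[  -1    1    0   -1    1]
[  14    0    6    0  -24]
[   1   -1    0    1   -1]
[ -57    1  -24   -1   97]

step 0: pivot 34 → sign +
step 1: pivot 33/34 → sign +
step 2: pivot 2/33 → sign +
step 3: row/col 3 already zero → sign 0
step 4: row/col 4 already zero → sign 0
signature = (3, 0, 2)

Answer: (3, 0, 2)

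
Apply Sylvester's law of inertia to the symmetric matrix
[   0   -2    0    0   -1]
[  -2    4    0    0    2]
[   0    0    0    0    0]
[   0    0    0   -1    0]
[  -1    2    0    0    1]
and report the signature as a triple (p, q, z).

Answer: (1, 2, 2)

Derivation:
step 0: pivot 4 → sign +
step 1: pivot -1 → sign −
step 2: pivot -1 → sign −
step 3: row/col 3 already zero → sign 0
step 4: row/col 4 already zero → sign 0
signature = (1, 2, 2)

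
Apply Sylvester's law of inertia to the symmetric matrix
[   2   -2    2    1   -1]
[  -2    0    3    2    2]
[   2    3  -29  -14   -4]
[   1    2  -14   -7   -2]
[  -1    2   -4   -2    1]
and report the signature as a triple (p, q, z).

Answer: (2, 2, 1)

Derivation:
step 0: pivot 2 → sign +
step 1: pivot -2 → sign −
step 2: pivot -37/2 → sign −
step 3: pivot 3/74 → sign +
step 4: row/col 4 already zero → sign 0
signature = (2, 2, 1)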